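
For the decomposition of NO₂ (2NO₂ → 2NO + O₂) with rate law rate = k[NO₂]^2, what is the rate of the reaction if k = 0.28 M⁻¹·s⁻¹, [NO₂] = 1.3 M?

0.4732 M/s

Step 1: Identify the rate law: rate = k[NO₂]^2
Step 2: Substitute values: rate = 0.28 × (1.3)^2
Step 3: Calculate: rate = 0.28 × 1.69 = 0.4732 M/s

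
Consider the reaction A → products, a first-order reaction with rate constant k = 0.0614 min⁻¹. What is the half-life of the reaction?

11.29 min

Step 1: For a first-order reaction, t₁/₂ = ln(2)/k
Step 2: t₁/₂ = ln(2)/0.0614
Step 3: t₁/₂ = 0.6931/0.0614 = 11.29 min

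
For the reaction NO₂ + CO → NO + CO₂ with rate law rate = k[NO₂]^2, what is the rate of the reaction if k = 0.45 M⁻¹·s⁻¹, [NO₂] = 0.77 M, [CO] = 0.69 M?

0.2668 M/s

Step 1: The rate law is rate = k[NO₂]^2
Step 2: Note that the rate does not depend on [CO] (zero order in CO).
Step 3: rate = 0.45 × (0.77)^2 = 0.266805 M/s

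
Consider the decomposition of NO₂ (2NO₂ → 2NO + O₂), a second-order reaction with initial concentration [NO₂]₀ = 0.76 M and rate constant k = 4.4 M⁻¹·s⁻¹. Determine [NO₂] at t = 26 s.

0.008642 M

Step 1: For a second-order reaction: 1/[NO₂] = 1/[NO₂]₀ + kt
Step 2: 1/[NO₂] = 1/0.76 + 4.4 × 26
Step 3: 1/[NO₂] = 1.316 + 114.4 = 115.7
Step 4: [NO₂] = 1/115.7 = 0.008642 M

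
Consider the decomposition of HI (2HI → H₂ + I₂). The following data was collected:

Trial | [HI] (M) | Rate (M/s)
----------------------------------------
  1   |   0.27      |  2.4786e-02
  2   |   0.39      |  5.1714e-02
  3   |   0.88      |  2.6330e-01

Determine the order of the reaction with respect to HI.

second order (2)

Step 1: Compare trials to find order n where rate₂/rate₁ = ([HI]₂/[HI]₁)^n
Step 2: rate₂/rate₁ = 5.1714e-02/2.4786e-02 = 2.086
Step 3: [HI]₂/[HI]₁ = 0.39/0.27 = 1.444
Step 4: n = ln(2.086)/ln(1.444) = 2.00 ≈ 2
Step 5: The reaction is second order in HI.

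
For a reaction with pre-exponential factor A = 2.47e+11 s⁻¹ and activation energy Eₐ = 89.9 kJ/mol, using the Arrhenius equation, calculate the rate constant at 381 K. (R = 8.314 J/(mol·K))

1.17e-01 s⁻¹

Step 1: Use the Arrhenius equation: k = A × exp(-Eₐ/RT)
Step 2: Convert Eₐ to J/mol: 89.9 kJ/mol = 89900 J/mol
Step 3: Calculate the exponent: -Eₐ/(RT) = -89900/(8.314 × 381) = -28.38080
Step 4: k = 2.47e+11 × exp(-28.38080)
Step 5: k = 2.47e+11 × 4.72471e-13 = 1.1670e-01 s⁻¹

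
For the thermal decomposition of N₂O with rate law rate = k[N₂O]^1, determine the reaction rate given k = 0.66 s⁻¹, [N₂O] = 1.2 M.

0.792 M/s

Step 1: Identify the rate law: rate = k[N₂O]^1
Step 2: Substitute values: rate = 0.66 × (1.2)^1
Step 3: Calculate: rate = 0.66 × 1.2 = 0.792 M/s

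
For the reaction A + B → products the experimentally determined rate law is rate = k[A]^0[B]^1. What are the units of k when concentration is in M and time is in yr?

yr⁻¹

Step 1: Overall order = 0 + 1 = 1.
Step 2: rate has units M·yr⁻¹; [A]^0[B]^1 has units M^1.
Step 3: k = rate/([A]^0[B]^1), so units of k = M^(1-1)·yr⁻¹ = yr⁻¹.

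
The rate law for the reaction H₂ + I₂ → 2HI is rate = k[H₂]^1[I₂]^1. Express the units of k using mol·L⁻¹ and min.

(mol·L⁻¹)⁻¹·min⁻¹

Step 1: Overall order = 1 + 1 = 2.
Step 2: rate has units mol·L⁻¹·min⁻¹; [H₂]^1[I₂]^1 has units (mol·L⁻¹)^2.
Step 3: k = rate/([H₂]^1[I₂]^1), so units of k = (mol·L⁻¹)^(1-2)·min⁻¹ = (mol·L⁻¹)⁻¹·min⁻¹.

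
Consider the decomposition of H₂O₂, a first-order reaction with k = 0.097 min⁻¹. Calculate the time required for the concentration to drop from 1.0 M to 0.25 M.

14.29 min

Step 1: For first-order: t = ln([H₂O₂]₀/[H₂O₂])/k
Step 2: t = ln(1.0/0.25)/0.097
Step 3: t = ln(4)/0.097
Step 4: t = 1.386/0.097 = 14.29 min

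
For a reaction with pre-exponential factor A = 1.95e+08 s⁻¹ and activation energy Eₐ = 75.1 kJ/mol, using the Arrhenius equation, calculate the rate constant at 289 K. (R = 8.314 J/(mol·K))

5.20e-06 s⁻¹

Step 1: Use the Arrhenius equation: k = A × exp(-Eₐ/RT)
Step 2: Convert Eₐ to J/mol: 75.1 kJ/mol = 75100 J/mol
Step 3: Calculate the exponent: -Eₐ/(RT) = -75100/(8.314 × 289) = -31.25590
Step 4: k = 1.95e+08 × exp(-31.25590)
Step 5: k = 1.95e+08 × 2.66523e-14 = 5.1972e-06 s⁻¹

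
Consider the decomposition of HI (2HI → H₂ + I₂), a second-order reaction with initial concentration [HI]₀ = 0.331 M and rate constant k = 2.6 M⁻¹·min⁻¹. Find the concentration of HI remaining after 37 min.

0.01008 M

Step 1: For a second-order reaction: 1/[HI] = 1/[HI]₀ + kt
Step 2: 1/[HI] = 1/0.331 + 2.6 × 37
Step 3: 1/[HI] = 3.021 + 96.2 = 99.22
Step 4: [HI] = 1/99.22 = 0.01008 M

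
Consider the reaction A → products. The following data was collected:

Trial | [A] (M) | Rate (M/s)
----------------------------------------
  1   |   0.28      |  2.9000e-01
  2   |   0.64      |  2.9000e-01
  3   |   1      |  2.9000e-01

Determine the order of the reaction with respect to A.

zeroth order (0)

Step 1: Compare trials - when concentration changes, rate stays constant.
Step 2: rate₂/rate₁ = 2.9000e-01/2.9000e-01 = 1
Step 3: [A]₂/[A]₁ = 0.64/0.28 = 2.286
Step 4: Since rate ratio ≈ (conc ratio)^0, the reaction is zeroth order.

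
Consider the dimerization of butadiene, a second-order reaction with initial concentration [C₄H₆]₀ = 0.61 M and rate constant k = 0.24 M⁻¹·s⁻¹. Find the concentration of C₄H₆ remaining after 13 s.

0.2101 M

Step 1: For a second-order reaction: 1/[C₄H₆] = 1/[C₄H₆]₀ + kt
Step 2: 1/[C₄H₆] = 1/0.61 + 0.24 × 13
Step 3: 1/[C₄H₆] = 1.639 + 3.12 = 4.759
Step 4: [C₄H₆] = 1/4.759 = 0.2101 M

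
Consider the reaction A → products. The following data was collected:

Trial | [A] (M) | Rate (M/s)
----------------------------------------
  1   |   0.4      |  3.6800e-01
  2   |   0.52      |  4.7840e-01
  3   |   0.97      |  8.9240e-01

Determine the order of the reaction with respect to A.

first order (1)

Step 1: Compare trials to find order n where rate₂/rate₁ = ([A]₂/[A]₁)^n
Step 2: rate₂/rate₁ = 4.7840e-01/3.6800e-01 = 1.3
Step 3: [A]₂/[A]₁ = 0.52/0.4 = 1.3
Step 4: n = ln(1.3)/ln(1.3) = 1.00 ≈ 1
Step 5: The reaction is first order in A.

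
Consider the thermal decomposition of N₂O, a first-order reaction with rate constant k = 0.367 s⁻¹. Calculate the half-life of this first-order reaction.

1.889 s

Step 1: For a first-order reaction, t₁/₂ = ln(2)/k
Step 2: t₁/₂ = ln(2)/0.367
Step 3: t₁/₂ = 0.6931/0.367 = 1.889 s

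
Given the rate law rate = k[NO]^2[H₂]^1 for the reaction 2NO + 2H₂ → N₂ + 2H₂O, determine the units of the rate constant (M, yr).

M⁻²·yr⁻¹

Step 1: Overall order = 2 + 1 = 3.
Step 2: rate has units M·yr⁻¹; [NO]^2[H₂]^1 has units M^3.
Step 3: k = rate/([NO]^2[H₂]^1), so units of k = M^(1-3)·yr⁻¹ = M⁻²·yr⁻¹.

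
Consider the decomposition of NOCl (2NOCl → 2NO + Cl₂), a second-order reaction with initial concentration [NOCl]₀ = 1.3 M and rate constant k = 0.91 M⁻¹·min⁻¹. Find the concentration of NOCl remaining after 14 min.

0.07402 M

Step 1: For a second-order reaction: 1/[NOCl] = 1/[NOCl]₀ + kt
Step 2: 1/[NOCl] = 1/1.3 + 0.91 × 14
Step 3: 1/[NOCl] = 0.7692 + 12.74 = 13.51
Step 4: [NOCl] = 1/13.51 = 0.07402 M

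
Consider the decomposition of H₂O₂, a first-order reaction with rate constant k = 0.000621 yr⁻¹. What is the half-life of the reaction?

1116 yr

Step 1: For a first-order reaction, t₁/₂ = ln(2)/k
Step 2: t₁/₂ = ln(2)/0.000621
Step 3: t₁/₂ = 0.6931/0.000621 = 1116 yr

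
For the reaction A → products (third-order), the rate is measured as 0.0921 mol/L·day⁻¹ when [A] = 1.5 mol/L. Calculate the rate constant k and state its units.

0.02729 (mol/L)⁻²·day⁻¹

Step 1: rate = k[A]^3, so k = rate / [A]^3.
Step 2: k = 0.0921 / (1.5)^3 = 0.0921 / 3.375.
Step 3: k = 0.02729 (mol/L)⁻²·day⁻¹.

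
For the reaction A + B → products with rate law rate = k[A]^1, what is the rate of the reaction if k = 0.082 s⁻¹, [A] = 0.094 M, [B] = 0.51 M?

0.007708 M/s

Step 1: The rate law is rate = k[A]^1
Step 2: Note that the rate does not depend on [B] (zero order in B).
Step 3: rate = 0.082 × (0.094)^1 = 0.007708 M/s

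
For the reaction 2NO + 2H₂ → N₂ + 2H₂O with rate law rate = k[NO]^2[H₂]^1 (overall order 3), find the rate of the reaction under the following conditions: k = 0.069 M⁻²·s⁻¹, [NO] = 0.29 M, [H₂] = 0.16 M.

0.0009285 M/s

Step 1: The rate law is rate = k[NO]^2[H₂]^1, overall order = 2+1 = 3
Step 2: Substitute values: rate = 0.069 × (0.29)^2 × (0.16)^1
Step 3: rate = 0.069 × 0.0841 × 0.16 = 0.000928464 M/s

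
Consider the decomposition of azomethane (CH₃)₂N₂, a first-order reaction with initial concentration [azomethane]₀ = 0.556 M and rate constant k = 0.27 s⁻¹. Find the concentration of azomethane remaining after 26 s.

0.000497 M

Step 1: For a first-order reaction: [azomethane] = [azomethane]₀ × e^(-kt)
Step 2: [azomethane] = 0.556 × e^(-0.27 × 26)
Step 3: [azomethane] = 0.556 × e^(-7.02)
Step 4: [azomethane] = 0.556 × 0.000893825 = 0.000497 M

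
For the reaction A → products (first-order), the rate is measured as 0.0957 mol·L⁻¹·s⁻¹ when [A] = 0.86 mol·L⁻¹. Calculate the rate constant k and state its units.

0.1113 s⁻¹

Step 1: rate = k[A]^1, so k = rate / [A]^1.
Step 2: k = 0.0957 / (0.86)^1 = 0.0957 / 0.86.
Step 3: k = 0.1113 s⁻¹.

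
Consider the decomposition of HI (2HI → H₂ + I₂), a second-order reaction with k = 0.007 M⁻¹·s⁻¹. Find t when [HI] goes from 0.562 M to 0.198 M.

467.3 s

Step 1: For second-order: t = (1/[HI] - 1/[HI]₀)/k
Step 2: t = (1/0.198 - 1/0.562)/0.007
Step 3: t = (5.051 - 1.779)/0.007
Step 4: t = 3.271/0.007 = 467.3 s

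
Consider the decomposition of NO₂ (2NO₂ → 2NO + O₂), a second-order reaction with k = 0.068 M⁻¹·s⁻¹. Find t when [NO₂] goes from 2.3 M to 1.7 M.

2.257 s

Step 1: For second-order: t = (1/[NO₂] - 1/[NO₂]₀)/k
Step 2: t = (1/1.7 - 1/2.3)/0.068
Step 3: t = (0.5882 - 0.4348)/0.068
Step 4: t = 0.1535/0.068 = 2.257 s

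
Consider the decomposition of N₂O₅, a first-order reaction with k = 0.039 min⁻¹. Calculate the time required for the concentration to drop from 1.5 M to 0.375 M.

35.55 min

Step 1: For first-order: t = ln([N₂O₅]₀/[N₂O₅])/k
Step 2: t = ln(1.5/0.375)/0.039
Step 3: t = ln(4)/0.039
Step 4: t = 1.386/0.039 = 35.55 min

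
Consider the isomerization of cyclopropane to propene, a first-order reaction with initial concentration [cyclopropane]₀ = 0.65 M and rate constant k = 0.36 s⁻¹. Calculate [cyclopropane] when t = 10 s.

0.01776 M

Step 1: For a first-order reaction: [cyclopropane] = [cyclopropane]₀ × e^(-kt)
Step 2: [cyclopropane] = 0.65 × e^(-0.36 × 10)
Step 3: [cyclopropane] = 0.65 × e^(-3.6)
Step 4: [cyclopropane] = 0.65 × 0.0273237 = 0.01776 M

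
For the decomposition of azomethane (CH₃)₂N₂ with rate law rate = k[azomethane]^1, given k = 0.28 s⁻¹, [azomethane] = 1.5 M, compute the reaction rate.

0.42 M/s

Step 1: Identify the rate law: rate = k[azomethane]^1
Step 2: Substitute values: rate = 0.28 × (1.5)^1
Step 3: Calculate: rate = 0.28 × 1.5 = 0.42 M/s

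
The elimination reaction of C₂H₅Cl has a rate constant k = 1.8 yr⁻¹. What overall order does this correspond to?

first order (1)

Step 1: The units of k for an nth-order reaction are (concentration)^(1-n)·(time)⁻¹.
Step 2: Here k has units yr⁻¹, so the concentration exponent is 0.
Step 3: 1 - n = 0 ⇒ n = 1. The reaction is first order.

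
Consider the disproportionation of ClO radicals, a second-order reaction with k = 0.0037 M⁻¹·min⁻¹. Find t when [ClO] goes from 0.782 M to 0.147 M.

1493 min

Step 1: For second-order: t = (1/[ClO] - 1/[ClO]₀)/k
Step 2: t = (1/0.147 - 1/0.782)/0.0037
Step 3: t = (6.803 - 1.279)/0.0037
Step 4: t = 5.524/0.0037 = 1493 min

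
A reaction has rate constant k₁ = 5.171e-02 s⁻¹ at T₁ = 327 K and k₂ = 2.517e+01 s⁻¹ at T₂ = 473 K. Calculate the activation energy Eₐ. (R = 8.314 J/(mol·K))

54.5 kJ/mol

Step 1: Use the two-temperature Arrhenius form: ln(k₂/k₁) = -Eₐ/R × (1/T₂ - 1/T₁)
Step 2: ln(k₂/k₁) = ln(2.517e+01/5.171e-02) = ln(486.753) = 6.18776
Step 3: 1/T₂ - 1/T₁ = 1/473 - 1/327 = -9.439391e-04 K⁻¹
Step 4: Eₐ = -R × ln(k₂/k₁) / (1/T₂ - 1/T₁) = -8.314 × 6.18776 / -9.439391e-04
Step 5: Eₐ = 5.4500e+04 J/mol = 54.5 kJ/mol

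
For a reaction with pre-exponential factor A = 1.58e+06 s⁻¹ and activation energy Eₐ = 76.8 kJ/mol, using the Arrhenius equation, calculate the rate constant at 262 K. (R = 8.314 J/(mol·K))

7.70e-10 s⁻¹

Step 1: Use the Arrhenius equation: k = A × exp(-Eₐ/RT)
Step 2: Convert Eₐ to J/mol: 76.8 kJ/mol = 76800 J/mol
Step 3: Calculate the exponent: -Eₐ/(RT) = -76800/(8.314 × 262) = -35.25737
Step 4: k = 1.58e+06 × exp(-35.25737)
Step 5: k = 1.58e+06 × 4.87437e-16 = 7.7015e-10 s⁻¹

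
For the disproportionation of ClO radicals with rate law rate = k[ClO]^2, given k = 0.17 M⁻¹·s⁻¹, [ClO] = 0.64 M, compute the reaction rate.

0.06963 M/s

Step 1: Identify the rate law: rate = k[ClO]^2
Step 2: Substitute values: rate = 0.17 × (0.64)^2
Step 3: Calculate: rate = 0.17 × 0.4096 = 0.069632 M/s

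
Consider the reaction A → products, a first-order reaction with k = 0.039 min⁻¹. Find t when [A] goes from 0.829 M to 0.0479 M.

73.11 min

Step 1: For first-order: t = ln([A]₀/[A])/k
Step 2: t = ln(0.829/0.0479)/0.039
Step 3: t = ln(17.31)/0.039
Step 4: t = 2.851/0.039 = 73.11 min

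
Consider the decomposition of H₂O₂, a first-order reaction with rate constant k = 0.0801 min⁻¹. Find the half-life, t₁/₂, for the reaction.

8.654 min

Step 1: For a first-order reaction, t₁/₂ = ln(2)/k
Step 2: t₁/₂ = ln(2)/0.0801
Step 3: t₁/₂ = 0.6931/0.0801 = 8.654 min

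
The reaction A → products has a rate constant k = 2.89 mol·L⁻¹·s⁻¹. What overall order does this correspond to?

zeroth order (0)

Step 1: The units of k for an nth-order reaction are (concentration)^(1-n)·(time)⁻¹.
Step 2: Here k has units mol·L⁻¹·s⁻¹, so the concentration exponent is 1.
Step 3: 1 - n = 1 ⇒ n = 0. The reaction is zeroth order.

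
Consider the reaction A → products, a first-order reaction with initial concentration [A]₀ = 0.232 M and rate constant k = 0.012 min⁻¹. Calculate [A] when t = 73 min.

0.09662 M

Step 1: For a first-order reaction: [A] = [A]₀ × e^(-kt)
Step 2: [A] = 0.232 × e^(-0.012 × 73)
Step 3: [A] = 0.232 × e^(-0.876)
Step 4: [A] = 0.232 × 0.416445 = 0.09662 M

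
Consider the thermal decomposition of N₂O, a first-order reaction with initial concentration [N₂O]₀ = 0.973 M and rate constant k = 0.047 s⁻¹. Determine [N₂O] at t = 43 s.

0.1289 M

Step 1: For a first-order reaction: [N₂O] = [N₂O]₀ × e^(-kt)
Step 2: [N₂O] = 0.973 × e^(-0.047 × 43)
Step 3: [N₂O] = 0.973 × e^(-2.021)
Step 4: [N₂O] = 0.973 × 0.132523 = 0.1289 M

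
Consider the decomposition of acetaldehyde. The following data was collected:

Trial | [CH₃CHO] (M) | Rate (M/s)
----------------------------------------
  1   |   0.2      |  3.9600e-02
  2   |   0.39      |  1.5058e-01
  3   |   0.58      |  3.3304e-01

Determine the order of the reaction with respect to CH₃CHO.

second order (2)

Step 1: Compare trials to find order n where rate₂/rate₁ = ([CH₃CHO]₂/[CH₃CHO]₁)^n
Step 2: rate₂/rate₁ = 1.5058e-01/3.9600e-02 = 3.802
Step 3: [CH₃CHO]₂/[CH₃CHO]₁ = 0.39/0.2 = 1.95
Step 4: n = ln(3.802)/ln(1.95) = 2.00 ≈ 2
Step 5: The reaction is second order in CH₃CHO.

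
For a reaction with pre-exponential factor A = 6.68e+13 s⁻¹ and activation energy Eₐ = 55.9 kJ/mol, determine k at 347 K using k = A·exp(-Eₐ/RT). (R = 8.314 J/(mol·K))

2.57e+05 s⁻¹

Step 1: Use the Arrhenius equation: k = A × exp(-Eₐ/RT)
Step 2: Convert Eₐ to J/mol: 55.9 kJ/mol = 55900 J/mol
Step 3: Calculate the exponent: -Eₐ/(RT) = -55900/(8.314 × 347) = -19.37637
Step 4: k = 6.68e+13 × exp(-19.37637)
Step 5: k = 6.68e+13 × 3.84547e-09 = 2.5688e+05 s⁻¹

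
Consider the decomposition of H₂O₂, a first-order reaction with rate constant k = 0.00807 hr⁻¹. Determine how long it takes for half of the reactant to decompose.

85.89 hr

Step 1: For a first-order reaction, t₁/₂ = ln(2)/k
Step 2: t₁/₂ = ln(2)/0.00807
Step 3: t₁/₂ = 0.6931/0.00807 = 85.89 hr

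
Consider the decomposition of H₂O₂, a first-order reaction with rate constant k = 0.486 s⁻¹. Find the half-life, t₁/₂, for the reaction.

1.426 s

Step 1: For a first-order reaction, t₁/₂ = ln(2)/k
Step 2: t₁/₂ = ln(2)/0.486
Step 3: t₁/₂ = 0.6931/0.486 = 1.426 s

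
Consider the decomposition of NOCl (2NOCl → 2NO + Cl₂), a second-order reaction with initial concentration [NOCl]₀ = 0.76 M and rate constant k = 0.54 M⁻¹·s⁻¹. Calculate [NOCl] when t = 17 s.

0.09528 M

Step 1: For a second-order reaction: 1/[NOCl] = 1/[NOCl]₀ + kt
Step 2: 1/[NOCl] = 1/0.76 + 0.54 × 17
Step 3: 1/[NOCl] = 1.316 + 9.18 = 10.5
Step 4: [NOCl] = 1/10.5 = 0.09528 M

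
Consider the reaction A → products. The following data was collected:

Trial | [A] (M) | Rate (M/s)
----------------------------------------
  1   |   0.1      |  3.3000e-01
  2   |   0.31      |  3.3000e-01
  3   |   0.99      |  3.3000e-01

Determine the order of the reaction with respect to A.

zeroth order (0)

Step 1: Compare trials - when concentration changes, rate stays constant.
Step 2: rate₂/rate₁ = 3.3000e-01/3.3000e-01 = 1
Step 3: [A]₂/[A]₁ = 0.31/0.1 = 3.1
Step 4: Since rate ratio ≈ (conc ratio)^0, the reaction is zeroth order.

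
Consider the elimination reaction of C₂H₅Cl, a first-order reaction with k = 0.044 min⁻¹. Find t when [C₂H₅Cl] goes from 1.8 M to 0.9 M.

15.75 min

Step 1: For first-order: t = ln([C₂H₅Cl]₀/[C₂H₅Cl])/k
Step 2: t = ln(1.8/0.9)/0.044
Step 3: t = ln(2)/0.044
Step 4: t = 0.6931/0.044 = 15.75 min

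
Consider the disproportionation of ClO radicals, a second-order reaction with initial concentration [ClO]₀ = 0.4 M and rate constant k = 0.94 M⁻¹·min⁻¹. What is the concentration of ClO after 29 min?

0.0336 M

Step 1: For a second-order reaction: 1/[ClO] = 1/[ClO]₀ + kt
Step 2: 1/[ClO] = 1/0.4 + 0.94 × 29
Step 3: 1/[ClO] = 2.5 + 27.26 = 29.76
Step 4: [ClO] = 1/29.76 = 0.0336 M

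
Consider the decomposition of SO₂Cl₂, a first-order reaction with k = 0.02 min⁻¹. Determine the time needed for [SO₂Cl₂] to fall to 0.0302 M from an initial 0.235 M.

102.6 min

Step 1: For first-order: t = ln([SO₂Cl₂]₀/[SO₂Cl₂])/k
Step 2: t = ln(0.235/0.0302)/0.02
Step 3: t = ln(7.781)/0.02
Step 4: t = 2.052/0.02 = 102.6 min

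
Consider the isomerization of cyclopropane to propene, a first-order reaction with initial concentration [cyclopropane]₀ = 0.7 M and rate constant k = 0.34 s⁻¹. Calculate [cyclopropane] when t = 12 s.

0.01184 M

Step 1: For a first-order reaction: [cyclopropane] = [cyclopropane]₀ × e^(-kt)
Step 2: [cyclopropane] = 0.7 × e^(-0.34 × 12)
Step 3: [cyclopropane] = 0.7 × e^(-4.08)
Step 4: [cyclopropane] = 0.7 × 0.0169075 = 0.01184 M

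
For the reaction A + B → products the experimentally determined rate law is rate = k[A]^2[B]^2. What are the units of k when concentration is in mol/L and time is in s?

(mol/L)⁻³·s⁻¹

Step 1: Overall order = 2 + 2 = 4.
Step 2: rate has units mol/L·s⁻¹; [A]^2[B]^2 has units (mol/L)^4.
Step 3: k = rate/([A]^2[B]^2), so units of k = (mol/L)^(1-4)·s⁻¹ = (mol/L)⁻³·s⁻¹.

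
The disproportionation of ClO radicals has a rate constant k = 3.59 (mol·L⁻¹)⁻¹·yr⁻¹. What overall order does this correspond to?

second order (2)

Step 1: The units of k for an nth-order reaction are (concentration)^(1-n)·(time)⁻¹.
Step 2: Here k has units (mol·L⁻¹)⁻¹·yr⁻¹, so the concentration exponent is -1.
Step 3: 1 - n = -1 ⇒ n = 2. The reaction is second order.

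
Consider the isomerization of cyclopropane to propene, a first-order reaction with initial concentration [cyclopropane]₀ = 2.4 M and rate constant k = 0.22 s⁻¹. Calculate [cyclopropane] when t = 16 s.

0.07104 M

Step 1: For a first-order reaction: [cyclopropane] = [cyclopropane]₀ × e^(-kt)
Step 2: [cyclopropane] = 2.4 × e^(-0.22 × 16)
Step 3: [cyclopropane] = 2.4 × e^(-3.52)
Step 4: [cyclopropane] = 2.4 × 0.0295994 = 0.07104 M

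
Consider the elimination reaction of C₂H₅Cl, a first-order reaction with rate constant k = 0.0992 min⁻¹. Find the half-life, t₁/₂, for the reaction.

6.987 min

Step 1: For a first-order reaction, t₁/₂ = ln(2)/k
Step 2: t₁/₂ = ln(2)/0.0992
Step 3: t₁/₂ = 0.6931/0.0992 = 6.987 min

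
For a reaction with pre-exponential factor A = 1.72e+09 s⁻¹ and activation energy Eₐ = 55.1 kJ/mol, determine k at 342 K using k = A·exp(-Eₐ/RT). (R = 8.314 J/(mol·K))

6.60e+00 s⁻¹

Step 1: Use the Arrhenius equation: k = A × exp(-Eₐ/RT)
Step 2: Convert Eₐ to J/mol: 55.1 kJ/mol = 55100 J/mol
Step 3: Calculate the exponent: -Eₐ/(RT) = -55100/(8.314 × 342) = -19.37829
Step 4: k = 1.72e+09 × exp(-19.37829)
Step 5: k = 1.72e+09 × 3.83809e-09 = 6.6015e+00 s⁻¹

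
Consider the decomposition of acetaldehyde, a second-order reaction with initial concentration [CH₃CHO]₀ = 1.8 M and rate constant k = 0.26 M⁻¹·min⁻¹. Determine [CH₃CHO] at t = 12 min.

0.2721 M

Step 1: For a second-order reaction: 1/[CH₃CHO] = 1/[CH₃CHO]₀ + kt
Step 2: 1/[CH₃CHO] = 1/1.8 + 0.26 × 12
Step 3: 1/[CH₃CHO] = 0.5556 + 3.12 = 3.676
Step 4: [CH₃CHO] = 1/3.676 = 0.2721 M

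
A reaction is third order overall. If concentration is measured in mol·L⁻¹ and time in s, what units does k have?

(mol·L⁻¹)⁻²·s⁻¹

Step 1: For overall order n, rate = k × (concentration)^n.
Step 2: Rate has units mol·L⁻¹·s⁻¹; concentration term has units (mol·L⁻¹)^3.
Step 3: k = rate / (concentration)^n, so units of k = (mol·L⁻¹)^(1-3)·s⁻¹ = (mol·L⁻¹)⁻²·s⁻¹.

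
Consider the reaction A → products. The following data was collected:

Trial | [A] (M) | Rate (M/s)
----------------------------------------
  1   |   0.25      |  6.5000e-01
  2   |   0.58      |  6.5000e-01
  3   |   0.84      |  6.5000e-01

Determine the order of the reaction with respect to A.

zeroth order (0)

Step 1: Compare trials - when concentration changes, rate stays constant.
Step 2: rate₂/rate₁ = 6.5000e-01/6.5000e-01 = 1
Step 3: [A]₂/[A]₁ = 0.58/0.25 = 2.32
Step 4: Since rate ratio ≈ (conc ratio)^0, the reaction is zeroth order.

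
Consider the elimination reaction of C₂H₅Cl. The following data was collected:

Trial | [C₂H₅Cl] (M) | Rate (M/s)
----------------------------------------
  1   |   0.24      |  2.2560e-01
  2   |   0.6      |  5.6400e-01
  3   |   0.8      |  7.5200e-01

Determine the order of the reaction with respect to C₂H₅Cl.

first order (1)

Step 1: Compare trials to find order n where rate₂/rate₁ = ([C₂H₅Cl]₂/[C₂H₅Cl]₁)^n
Step 2: rate₂/rate₁ = 5.6400e-01/2.2560e-01 = 2.5
Step 3: [C₂H₅Cl]₂/[C₂H₅Cl]₁ = 0.6/0.24 = 2.5
Step 4: n = ln(2.5)/ln(2.5) = 1.00 ≈ 1
Step 5: The reaction is first order in C₂H₅Cl.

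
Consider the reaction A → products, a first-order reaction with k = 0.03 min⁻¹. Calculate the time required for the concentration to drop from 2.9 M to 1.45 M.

23.1 min

Step 1: For first-order: t = ln([A]₀/[A])/k
Step 2: t = ln(2.9/1.45)/0.03
Step 3: t = ln(2)/0.03
Step 4: t = 0.6931/0.03 = 23.1 min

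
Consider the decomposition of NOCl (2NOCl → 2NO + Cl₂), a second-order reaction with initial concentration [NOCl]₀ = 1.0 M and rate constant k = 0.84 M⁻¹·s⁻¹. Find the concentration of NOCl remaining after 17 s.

0.06545 M

Step 1: For a second-order reaction: 1/[NOCl] = 1/[NOCl]₀ + kt
Step 2: 1/[NOCl] = 1/1.0 + 0.84 × 17
Step 3: 1/[NOCl] = 1 + 14.28 = 15.28
Step 4: [NOCl] = 1/15.28 = 0.06545 M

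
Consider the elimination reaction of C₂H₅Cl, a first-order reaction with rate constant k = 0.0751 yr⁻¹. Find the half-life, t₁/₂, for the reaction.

9.23 yr

Step 1: For a first-order reaction, t₁/₂ = ln(2)/k
Step 2: t₁/₂ = ln(2)/0.0751
Step 3: t₁/₂ = 0.6931/0.0751 = 9.23 yr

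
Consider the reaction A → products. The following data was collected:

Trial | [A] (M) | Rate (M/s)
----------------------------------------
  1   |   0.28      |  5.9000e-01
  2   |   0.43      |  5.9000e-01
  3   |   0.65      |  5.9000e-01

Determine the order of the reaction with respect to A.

zeroth order (0)

Step 1: Compare trials - when concentration changes, rate stays constant.
Step 2: rate₂/rate₁ = 5.9000e-01/5.9000e-01 = 1
Step 3: [A]₂/[A]₁ = 0.43/0.28 = 1.536
Step 4: Since rate ratio ≈ (conc ratio)^0, the reaction is zeroth order.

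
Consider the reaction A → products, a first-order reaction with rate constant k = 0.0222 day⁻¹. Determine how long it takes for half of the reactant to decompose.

31.22 day

Step 1: For a first-order reaction, t₁/₂ = ln(2)/k
Step 2: t₁/₂ = ln(2)/0.0222
Step 3: t₁/₂ = 0.6931/0.0222 = 31.22 day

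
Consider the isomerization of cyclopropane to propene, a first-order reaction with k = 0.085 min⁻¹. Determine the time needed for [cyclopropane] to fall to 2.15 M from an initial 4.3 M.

8.155 min

Step 1: For first-order: t = ln([cyclopropane]₀/[cyclopropane])/k
Step 2: t = ln(4.3/2.15)/0.085
Step 3: t = ln(2)/0.085
Step 4: t = 0.6931/0.085 = 8.155 min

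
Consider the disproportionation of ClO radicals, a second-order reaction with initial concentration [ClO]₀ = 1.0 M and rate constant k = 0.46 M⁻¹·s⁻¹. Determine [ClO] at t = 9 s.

0.1946 M

Step 1: For a second-order reaction: 1/[ClO] = 1/[ClO]₀ + kt
Step 2: 1/[ClO] = 1/1.0 + 0.46 × 9
Step 3: 1/[ClO] = 1 + 4.14 = 5.14
Step 4: [ClO] = 1/5.14 = 0.1946 M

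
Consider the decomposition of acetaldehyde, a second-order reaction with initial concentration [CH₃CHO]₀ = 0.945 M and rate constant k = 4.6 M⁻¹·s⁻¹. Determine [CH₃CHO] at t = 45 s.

0.004806 M

Step 1: For a second-order reaction: 1/[CH₃CHO] = 1/[CH₃CHO]₀ + kt
Step 2: 1/[CH₃CHO] = 1/0.945 + 4.6 × 45
Step 3: 1/[CH₃CHO] = 1.058 + 207 = 208.1
Step 4: [CH₃CHO] = 1/208.1 = 0.004806 M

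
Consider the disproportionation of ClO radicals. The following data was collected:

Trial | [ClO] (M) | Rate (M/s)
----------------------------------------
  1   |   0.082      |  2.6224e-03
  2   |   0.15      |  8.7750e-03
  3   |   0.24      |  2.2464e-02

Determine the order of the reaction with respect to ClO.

second order (2)

Step 1: Compare trials to find order n where rate₂/rate₁ = ([ClO]₂/[ClO]₁)^n
Step 2: rate₂/rate₁ = 8.7750e-03/2.6224e-03 = 3.346
Step 3: [ClO]₂/[ClO]₁ = 0.15/0.082 = 1.829
Step 4: n = ln(3.346)/ln(1.829) = 2.00 ≈ 2
Step 5: The reaction is second order in ClO.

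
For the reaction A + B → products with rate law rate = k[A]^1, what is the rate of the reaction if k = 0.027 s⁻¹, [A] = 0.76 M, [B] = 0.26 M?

0.02052 M/s

Step 1: The rate law is rate = k[A]^1
Step 2: Note that the rate does not depend on [B] (zero order in B).
Step 3: rate = 0.027 × (0.76)^1 = 0.02052 M/s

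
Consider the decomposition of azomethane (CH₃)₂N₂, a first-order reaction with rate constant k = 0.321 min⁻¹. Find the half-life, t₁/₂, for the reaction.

2.159 min

Step 1: For a first-order reaction, t₁/₂ = ln(2)/k
Step 2: t₁/₂ = ln(2)/0.321
Step 3: t₁/₂ = 0.6931/0.321 = 2.159 min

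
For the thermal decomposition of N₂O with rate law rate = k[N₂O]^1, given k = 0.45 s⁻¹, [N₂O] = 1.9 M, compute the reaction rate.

0.855 M/s

Step 1: Identify the rate law: rate = k[N₂O]^1
Step 2: Substitute values: rate = 0.45 × (1.9)^1
Step 3: Calculate: rate = 0.45 × 1.9 = 0.855 M/s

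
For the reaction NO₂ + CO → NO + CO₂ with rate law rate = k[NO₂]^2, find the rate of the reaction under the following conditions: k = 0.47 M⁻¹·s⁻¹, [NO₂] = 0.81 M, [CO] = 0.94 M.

0.3084 M/s

Step 1: The rate law is rate = k[NO₂]^2
Step 2: Note that the rate does not depend on [CO] (zero order in CO).
Step 3: rate = 0.47 × (0.81)^2 = 0.308367 M/s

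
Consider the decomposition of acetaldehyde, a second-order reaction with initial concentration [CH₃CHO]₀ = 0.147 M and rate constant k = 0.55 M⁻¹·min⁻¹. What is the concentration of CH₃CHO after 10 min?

0.08128 M

Step 1: For a second-order reaction: 1/[CH₃CHO] = 1/[CH₃CHO]₀ + kt
Step 2: 1/[CH₃CHO] = 1/0.147 + 0.55 × 10
Step 3: 1/[CH₃CHO] = 6.803 + 5.5 = 12.3
Step 4: [CH₃CHO] = 1/12.3 = 0.08128 M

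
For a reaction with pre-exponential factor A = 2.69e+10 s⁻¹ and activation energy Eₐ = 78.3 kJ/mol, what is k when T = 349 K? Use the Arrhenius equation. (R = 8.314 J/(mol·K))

5.13e-02 s⁻¹

Step 1: Use the Arrhenius equation: k = A × exp(-Eₐ/RT)
Step 2: Convert Eₐ to J/mol: 78.3 kJ/mol = 78300 J/mol
Step 3: Calculate the exponent: -Eₐ/(RT) = -78300/(8.314 × 349) = -26.98524
Step 4: k = 2.69e+10 × exp(-26.98524)
Step 5: k = 2.69e+10 × 1.90748e-12 = 5.1311e-02 s⁻¹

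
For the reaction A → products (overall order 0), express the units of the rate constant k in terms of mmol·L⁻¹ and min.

mmol·L⁻¹·min⁻¹

Step 1: For overall order n, rate = k × (concentration)^n.
Step 2: Rate has units mmol·L⁻¹·min⁻¹; concentration term has units (mmol·L⁻¹)^0.
Step 3: k = rate / (concentration)^n, so units of k = (mmol·L⁻¹)^(1-0)·min⁻¹ = mmol·L⁻¹·min⁻¹.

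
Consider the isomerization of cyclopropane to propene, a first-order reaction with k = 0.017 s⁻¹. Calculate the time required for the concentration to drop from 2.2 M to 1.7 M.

15.17 s

Step 1: For first-order: t = ln([cyclopropane]₀/[cyclopropane])/k
Step 2: t = ln(2.2/1.7)/0.017
Step 3: t = ln(1.294)/0.017
Step 4: t = 0.2578/0.017 = 15.17 s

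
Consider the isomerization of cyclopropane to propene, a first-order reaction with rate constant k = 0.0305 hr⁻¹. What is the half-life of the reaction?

22.73 hr

Step 1: For a first-order reaction, t₁/₂ = ln(2)/k
Step 2: t₁/₂ = ln(2)/0.0305
Step 3: t₁/₂ = 0.6931/0.0305 = 22.73 hr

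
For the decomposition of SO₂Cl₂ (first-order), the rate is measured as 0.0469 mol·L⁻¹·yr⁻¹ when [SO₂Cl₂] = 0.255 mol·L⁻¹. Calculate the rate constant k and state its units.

0.1839 yr⁻¹

Step 1: rate = k[SO₂Cl₂]^1, so k = rate / [SO₂Cl₂]^1.
Step 2: k = 0.0469 / (0.255)^1 = 0.0469 / 0.255.
Step 3: k = 0.1839 yr⁻¹.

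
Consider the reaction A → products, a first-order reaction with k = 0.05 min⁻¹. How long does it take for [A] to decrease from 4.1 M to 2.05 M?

13.86 min

Step 1: For first-order: t = ln([A]₀/[A])/k
Step 2: t = ln(4.1/2.05)/0.05
Step 3: t = ln(2)/0.05
Step 4: t = 0.6931/0.05 = 13.86 min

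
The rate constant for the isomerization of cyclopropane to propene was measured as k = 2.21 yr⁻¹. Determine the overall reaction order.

first order (1)

Step 1: The units of k for an nth-order reaction are (concentration)^(1-n)·(time)⁻¹.
Step 2: Here k has units yr⁻¹, so the concentration exponent is 0.
Step 3: 1 - n = 0 ⇒ n = 1. The reaction is first order.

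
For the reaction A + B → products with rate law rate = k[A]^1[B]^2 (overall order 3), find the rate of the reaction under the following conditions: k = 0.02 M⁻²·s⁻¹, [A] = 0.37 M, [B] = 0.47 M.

0.001635 M/s

Step 1: The rate law is rate = k[A]^1[B]^2, overall order = 1+2 = 3
Step 2: Substitute values: rate = 0.02 × (0.37)^1 × (0.47)^2
Step 3: rate = 0.02 × 0.37 × 0.2209 = 0.00163466 M/s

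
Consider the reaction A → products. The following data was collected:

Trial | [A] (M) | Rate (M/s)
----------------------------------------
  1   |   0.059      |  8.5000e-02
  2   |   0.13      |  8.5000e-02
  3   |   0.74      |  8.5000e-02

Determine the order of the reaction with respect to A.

zeroth order (0)

Step 1: Compare trials - when concentration changes, rate stays constant.
Step 2: rate₂/rate₁ = 8.5000e-02/8.5000e-02 = 1
Step 3: [A]₂/[A]₁ = 0.13/0.059 = 2.203
Step 4: Since rate ratio ≈ (conc ratio)^0, the reaction is zeroth order.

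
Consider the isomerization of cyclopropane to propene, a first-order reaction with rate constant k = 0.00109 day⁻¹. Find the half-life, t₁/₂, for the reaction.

635.9 day

Step 1: For a first-order reaction, t₁/₂ = ln(2)/k
Step 2: t₁/₂ = ln(2)/0.00109
Step 3: t₁/₂ = 0.6931/0.00109 = 635.9 day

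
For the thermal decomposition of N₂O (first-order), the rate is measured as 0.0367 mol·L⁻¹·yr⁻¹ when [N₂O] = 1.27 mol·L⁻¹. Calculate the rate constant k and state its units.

0.0289 yr⁻¹

Step 1: rate = k[N₂O]^1, so k = rate / [N₂O]^1.
Step 2: k = 0.0367 / (1.27)^1 = 0.0367 / 1.27.
Step 3: k = 0.0289 yr⁻¹.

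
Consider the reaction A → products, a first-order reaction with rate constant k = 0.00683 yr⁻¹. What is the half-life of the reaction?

101.5 yr

Step 1: For a first-order reaction, t₁/₂ = ln(2)/k
Step 2: t₁/₂ = ln(2)/0.00683
Step 3: t₁/₂ = 0.6931/0.00683 = 101.5 yr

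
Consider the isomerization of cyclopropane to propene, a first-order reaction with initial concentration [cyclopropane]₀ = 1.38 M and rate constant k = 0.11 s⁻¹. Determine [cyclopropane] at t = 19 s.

0.1707 M

Step 1: For a first-order reaction: [cyclopropane] = [cyclopropane]₀ × e^(-kt)
Step 2: [cyclopropane] = 1.38 × e^(-0.11 × 19)
Step 3: [cyclopropane] = 1.38 × e^(-2.09)
Step 4: [cyclopropane] = 1.38 × 0.123687 = 0.1707 M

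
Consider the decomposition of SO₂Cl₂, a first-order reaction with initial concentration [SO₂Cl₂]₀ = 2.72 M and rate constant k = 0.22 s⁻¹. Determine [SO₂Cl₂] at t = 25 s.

0.01112 M

Step 1: For a first-order reaction: [SO₂Cl₂] = [SO₂Cl₂]₀ × e^(-kt)
Step 2: [SO₂Cl₂] = 2.72 × e^(-0.22 × 25)
Step 3: [SO₂Cl₂] = 2.72 × e^(-5.5)
Step 4: [SO₂Cl₂] = 2.72 × 0.00408677 = 0.01112 M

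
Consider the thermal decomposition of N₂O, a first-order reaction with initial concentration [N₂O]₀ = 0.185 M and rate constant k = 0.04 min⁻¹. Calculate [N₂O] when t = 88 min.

0.005476 M

Step 1: For a first-order reaction: [N₂O] = [N₂O]₀ × e^(-kt)
Step 2: [N₂O] = 0.185 × e^(-0.04 × 88)
Step 3: [N₂O] = 0.185 × e^(-3.52)
Step 4: [N₂O] = 0.185 × 0.0295994 = 0.005476 M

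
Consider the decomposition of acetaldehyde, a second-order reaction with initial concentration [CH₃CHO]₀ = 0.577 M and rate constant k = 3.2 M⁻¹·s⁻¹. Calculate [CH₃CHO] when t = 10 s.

0.02964 M

Step 1: For a second-order reaction: 1/[CH₃CHO] = 1/[CH₃CHO]₀ + kt
Step 2: 1/[CH₃CHO] = 1/0.577 + 3.2 × 10
Step 3: 1/[CH₃CHO] = 1.733 + 32 = 33.73
Step 4: [CH₃CHO] = 1/33.73 = 0.02964 M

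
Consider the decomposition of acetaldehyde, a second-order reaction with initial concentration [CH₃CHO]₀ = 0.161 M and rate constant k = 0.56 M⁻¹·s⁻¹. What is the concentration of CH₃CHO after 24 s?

0.05089 M

Step 1: For a second-order reaction: 1/[CH₃CHO] = 1/[CH₃CHO]₀ + kt
Step 2: 1/[CH₃CHO] = 1/0.161 + 0.56 × 24
Step 3: 1/[CH₃CHO] = 6.211 + 13.44 = 19.65
Step 4: [CH₃CHO] = 1/19.65 = 0.05089 M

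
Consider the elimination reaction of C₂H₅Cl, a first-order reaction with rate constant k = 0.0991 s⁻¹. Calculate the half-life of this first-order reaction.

6.994 s

Step 1: For a first-order reaction, t₁/₂ = ln(2)/k
Step 2: t₁/₂ = ln(2)/0.0991
Step 3: t₁/₂ = 0.6931/0.0991 = 6.994 s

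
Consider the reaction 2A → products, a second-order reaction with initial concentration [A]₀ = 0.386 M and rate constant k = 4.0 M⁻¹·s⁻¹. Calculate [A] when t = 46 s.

0.005359 M

Step 1: For a second-order reaction: 1/[A] = 1/[A]₀ + kt
Step 2: 1/[A] = 1/0.386 + 4.0 × 46
Step 3: 1/[A] = 2.591 + 184 = 186.6
Step 4: [A] = 1/186.6 = 0.005359 M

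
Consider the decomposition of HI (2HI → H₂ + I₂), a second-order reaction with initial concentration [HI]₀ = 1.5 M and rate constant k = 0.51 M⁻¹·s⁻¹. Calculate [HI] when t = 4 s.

0.3695 M

Step 1: For a second-order reaction: 1/[HI] = 1/[HI]₀ + kt
Step 2: 1/[HI] = 1/1.5 + 0.51 × 4
Step 3: 1/[HI] = 0.6667 + 2.04 = 2.707
Step 4: [HI] = 1/2.707 = 0.3695 M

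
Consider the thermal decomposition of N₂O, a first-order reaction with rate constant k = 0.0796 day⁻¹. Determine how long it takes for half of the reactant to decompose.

8.708 day

Step 1: For a first-order reaction, t₁/₂ = ln(2)/k
Step 2: t₁/₂ = ln(2)/0.0796
Step 3: t₁/₂ = 0.6931/0.0796 = 8.708 day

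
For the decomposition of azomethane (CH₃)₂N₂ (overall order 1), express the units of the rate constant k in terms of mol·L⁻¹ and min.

min⁻¹

Step 1: For overall order n, rate = k × (concentration)^n.
Step 2: Rate has units mol·L⁻¹·min⁻¹; concentration term has units (mol·L⁻¹)^1.
Step 3: k = rate / (concentration)^n, so units of k = (mol·L⁻¹)^(1-1)·min⁻¹ = min⁻¹.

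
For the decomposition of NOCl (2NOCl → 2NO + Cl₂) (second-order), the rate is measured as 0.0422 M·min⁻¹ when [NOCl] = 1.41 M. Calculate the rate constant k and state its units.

0.02123 M⁻¹·min⁻¹

Step 1: rate = k[NOCl]^2, so k = rate / [NOCl]^2.
Step 2: k = 0.0422 / (1.41)^2 = 0.0422 / 1.988.
Step 3: k = 0.02123 M⁻¹·min⁻¹.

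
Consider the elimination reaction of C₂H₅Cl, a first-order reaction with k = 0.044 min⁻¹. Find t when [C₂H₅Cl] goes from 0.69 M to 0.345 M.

15.75 min

Step 1: For first-order: t = ln([C₂H₅Cl]₀/[C₂H₅Cl])/k
Step 2: t = ln(0.69/0.345)/0.044
Step 3: t = ln(2)/0.044
Step 4: t = 0.6931/0.044 = 15.75 min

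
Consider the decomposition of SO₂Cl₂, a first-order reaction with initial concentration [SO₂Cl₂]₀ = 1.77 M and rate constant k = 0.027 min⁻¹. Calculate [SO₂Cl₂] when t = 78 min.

0.2155 M

Step 1: For a first-order reaction: [SO₂Cl₂] = [SO₂Cl₂]₀ × e^(-kt)
Step 2: [SO₂Cl₂] = 1.77 × e^(-0.027 × 78)
Step 3: [SO₂Cl₂] = 1.77 × e^(-2.106)
Step 4: [SO₂Cl₂] = 1.77 × 0.121724 = 0.2155 M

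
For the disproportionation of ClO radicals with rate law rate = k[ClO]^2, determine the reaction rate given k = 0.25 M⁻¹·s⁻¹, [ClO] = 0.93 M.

0.2162 M/s

Step 1: Identify the rate law: rate = k[ClO]^2
Step 2: Substitute values: rate = 0.25 × (0.93)^2
Step 3: Calculate: rate = 0.25 × 0.8649 = 0.216225 M/s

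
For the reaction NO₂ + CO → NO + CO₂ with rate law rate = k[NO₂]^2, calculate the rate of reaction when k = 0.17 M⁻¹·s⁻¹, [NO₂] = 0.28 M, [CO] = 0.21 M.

0.01333 M/s

Step 1: The rate law is rate = k[NO₂]^2
Step 2: Note that the rate does not depend on [CO] (zero order in CO).
Step 3: rate = 0.17 × (0.28)^2 = 0.013328 M/s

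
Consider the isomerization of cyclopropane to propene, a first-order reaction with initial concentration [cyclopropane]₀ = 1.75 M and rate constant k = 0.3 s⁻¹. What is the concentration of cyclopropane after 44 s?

3.239e-06 M

Step 1: For a first-order reaction: [cyclopropane] = [cyclopropane]₀ × e^(-kt)
Step 2: [cyclopropane] = 1.75 × e^(-0.3 × 44)
Step 3: [cyclopropane] = 1.75 × e^(-13.2)
Step 4: [cyclopropane] = 1.75 × 1.8506e-06 = 3.239e-06 M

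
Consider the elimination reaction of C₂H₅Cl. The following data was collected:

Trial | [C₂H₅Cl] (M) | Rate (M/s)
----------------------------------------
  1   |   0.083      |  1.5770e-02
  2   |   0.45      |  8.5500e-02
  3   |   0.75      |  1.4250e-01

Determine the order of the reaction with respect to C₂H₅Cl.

first order (1)

Step 1: Compare trials to find order n where rate₂/rate₁ = ([C₂H₅Cl]₂/[C₂H₅Cl]₁)^n
Step 2: rate₂/rate₁ = 8.5500e-02/1.5770e-02 = 5.422
Step 3: [C₂H₅Cl]₂/[C₂H₅Cl]₁ = 0.45/0.083 = 5.422
Step 4: n = ln(5.422)/ln(5.422) = 1.00 ≈ 1
Step 5: The reaction is first order in C₂H₅Cl.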